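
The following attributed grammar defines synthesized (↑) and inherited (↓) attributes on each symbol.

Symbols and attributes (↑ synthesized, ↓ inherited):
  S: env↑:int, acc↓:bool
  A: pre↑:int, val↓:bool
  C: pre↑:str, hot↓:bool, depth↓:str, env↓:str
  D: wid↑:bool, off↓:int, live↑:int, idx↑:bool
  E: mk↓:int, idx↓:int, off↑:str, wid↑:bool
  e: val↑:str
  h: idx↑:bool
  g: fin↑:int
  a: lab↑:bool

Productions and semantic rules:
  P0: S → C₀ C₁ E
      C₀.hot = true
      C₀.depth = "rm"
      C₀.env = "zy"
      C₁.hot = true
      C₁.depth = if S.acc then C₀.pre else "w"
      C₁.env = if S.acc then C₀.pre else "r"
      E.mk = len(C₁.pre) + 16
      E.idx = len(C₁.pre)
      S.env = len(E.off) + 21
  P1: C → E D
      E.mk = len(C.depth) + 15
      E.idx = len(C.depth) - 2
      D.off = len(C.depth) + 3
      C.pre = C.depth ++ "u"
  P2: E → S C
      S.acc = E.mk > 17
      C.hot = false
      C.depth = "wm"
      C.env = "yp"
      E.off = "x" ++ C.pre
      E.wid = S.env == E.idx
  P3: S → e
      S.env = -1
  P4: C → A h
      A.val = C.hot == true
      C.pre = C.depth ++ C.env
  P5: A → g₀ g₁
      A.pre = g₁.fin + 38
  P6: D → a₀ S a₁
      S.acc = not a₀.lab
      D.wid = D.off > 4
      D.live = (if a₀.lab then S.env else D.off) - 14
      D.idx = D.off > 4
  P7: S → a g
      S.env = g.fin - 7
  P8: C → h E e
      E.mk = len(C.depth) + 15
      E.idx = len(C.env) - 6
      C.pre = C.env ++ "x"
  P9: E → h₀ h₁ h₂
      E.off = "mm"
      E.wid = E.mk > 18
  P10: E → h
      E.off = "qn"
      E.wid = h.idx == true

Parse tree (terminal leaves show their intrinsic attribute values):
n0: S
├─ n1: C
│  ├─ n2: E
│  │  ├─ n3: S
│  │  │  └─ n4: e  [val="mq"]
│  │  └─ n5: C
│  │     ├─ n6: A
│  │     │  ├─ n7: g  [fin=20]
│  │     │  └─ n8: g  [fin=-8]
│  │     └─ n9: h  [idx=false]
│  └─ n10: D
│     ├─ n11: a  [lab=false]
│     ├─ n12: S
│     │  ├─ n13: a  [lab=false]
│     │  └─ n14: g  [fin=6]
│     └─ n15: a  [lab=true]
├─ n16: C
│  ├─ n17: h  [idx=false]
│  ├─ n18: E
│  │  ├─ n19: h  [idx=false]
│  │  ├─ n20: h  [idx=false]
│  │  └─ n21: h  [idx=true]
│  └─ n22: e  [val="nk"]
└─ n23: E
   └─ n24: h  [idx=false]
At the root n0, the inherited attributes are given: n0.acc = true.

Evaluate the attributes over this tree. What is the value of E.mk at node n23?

1. n0.acc = true  [given at root]
2. n1.hot = true  [true]
3. n1.depth = "rm"  ["rm"]
4. n1.env = "zy"  ["zy"]
5. n2.mk = 17  [len(C.depth) + 15]
6. n2.idx = 0  [len(C.depth) - 2]
7. n3.acc = false  [E.mk > 17]
8. n4.val = "mq"  [terminal]
9. n3.env = -1  [-1]
10. n5.hot = false  [false]
11. n5.depth = "wm"  ["wm"]
12. n5.env = "yp"  ["yp"]
13. n6.val = false  [C.hot == true]
14. n7.fin = 20  [terminal]
15. n8.fin = -8  [terminal]
16. n6.pre = 30  [g₁.fin + 38]
17. n9.idx = false  [terminal]
18. n5.pre = "wmyp"  [C.depth ++ C.env]
19. n2.off = "xwmyp"  ["x" ++ C.pre]
20. n2.wid = false  [S.env == E.idx]
21. n10.off = 5  [len(C.depth) + 3]
22. n11.lab = false  [terminal]
23. n12.acc = true  [not a₀.lab]
24. n13.lab = false  [terminal]
25. n14.fin = 6  [terminal]
26. n12.env = -1  [g.fin - 7]
27. n15.lab = true  [terminal]
28. n10.wid = true  [D.off > 4]
29. n10.live = -9  [(if a₀.lab then S.env else D.off) - 14]
30. n10.idx = true  [D.off > 4]
31. n1.pre = "rmu"  [C.depth ++ "u"]
32. n16.hot = true  [true]
33. n16.depth = "rmu"  [if S.acc then C₀.pre else "w"]
34. n16.env = "rmu"  [if S.acc then C₀.pre else "r"]
35. n17.idx = false  [terminal]
36. n18.mk = 18  [len(C.depth) + 15]
37. n18.idx = -3  [len(C.env) - 6]
38. n19.idx = false  [terminal]
39. n20.idx = false  [terminal]
40. n21.idx = true  [terminal]
41. n18.off = "mm"  ["mm"]
42. n18.wid = false  [E.mk > 18]
43. n22.val = "nk"  [terminal]
44. n16.pre = "rmux"  [C.env ++ "x"]
45. n23.mk = 20  [len(C₁.pre) + 16]
46. n23.idx = 4  [len(C₁.pre)]
47. n24.idx = false  [terminal]
48. n23.off = "qn"  ["qn"]
49. n23.wid = false  [h.idx == true]
50. n0.env = 23  [len(E.off) + 21]

20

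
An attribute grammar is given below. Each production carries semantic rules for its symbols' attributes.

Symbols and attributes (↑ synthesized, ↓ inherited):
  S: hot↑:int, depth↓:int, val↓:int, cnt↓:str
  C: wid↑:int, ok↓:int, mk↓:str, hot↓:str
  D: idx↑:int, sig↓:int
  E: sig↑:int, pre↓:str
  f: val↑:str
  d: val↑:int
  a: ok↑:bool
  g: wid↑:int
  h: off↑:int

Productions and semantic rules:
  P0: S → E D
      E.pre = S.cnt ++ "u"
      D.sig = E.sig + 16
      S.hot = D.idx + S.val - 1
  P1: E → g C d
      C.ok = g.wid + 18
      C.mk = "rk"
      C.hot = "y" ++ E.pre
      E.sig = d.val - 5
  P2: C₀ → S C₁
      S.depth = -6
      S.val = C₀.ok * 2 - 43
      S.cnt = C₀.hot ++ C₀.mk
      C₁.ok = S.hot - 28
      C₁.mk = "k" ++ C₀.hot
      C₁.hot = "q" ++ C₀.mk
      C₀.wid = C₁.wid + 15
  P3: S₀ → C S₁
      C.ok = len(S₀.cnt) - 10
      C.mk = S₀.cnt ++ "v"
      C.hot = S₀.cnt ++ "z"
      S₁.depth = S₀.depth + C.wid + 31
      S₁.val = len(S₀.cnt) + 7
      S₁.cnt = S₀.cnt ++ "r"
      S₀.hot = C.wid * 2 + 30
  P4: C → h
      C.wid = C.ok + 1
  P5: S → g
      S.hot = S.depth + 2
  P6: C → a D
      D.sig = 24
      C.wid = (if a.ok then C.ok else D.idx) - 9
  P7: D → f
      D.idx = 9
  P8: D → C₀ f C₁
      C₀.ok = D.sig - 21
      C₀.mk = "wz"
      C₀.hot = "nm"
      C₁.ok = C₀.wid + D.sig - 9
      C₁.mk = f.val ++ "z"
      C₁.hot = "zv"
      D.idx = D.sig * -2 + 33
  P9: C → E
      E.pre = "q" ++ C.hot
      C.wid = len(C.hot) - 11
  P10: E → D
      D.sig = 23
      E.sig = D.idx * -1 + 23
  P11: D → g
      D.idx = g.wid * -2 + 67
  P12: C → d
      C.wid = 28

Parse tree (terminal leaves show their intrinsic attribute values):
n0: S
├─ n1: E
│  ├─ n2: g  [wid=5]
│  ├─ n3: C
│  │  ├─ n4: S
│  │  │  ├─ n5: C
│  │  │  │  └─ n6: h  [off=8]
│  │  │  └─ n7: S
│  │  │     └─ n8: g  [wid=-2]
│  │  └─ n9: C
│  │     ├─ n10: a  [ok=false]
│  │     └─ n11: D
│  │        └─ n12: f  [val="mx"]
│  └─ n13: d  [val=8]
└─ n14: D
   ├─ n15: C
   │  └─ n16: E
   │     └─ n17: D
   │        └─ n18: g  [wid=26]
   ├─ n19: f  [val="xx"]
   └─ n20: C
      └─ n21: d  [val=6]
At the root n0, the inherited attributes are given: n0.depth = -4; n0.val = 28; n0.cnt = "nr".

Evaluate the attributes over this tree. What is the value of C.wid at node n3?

15

1. n0.depth = -4  [given at root]
2. n0.val = 28  [given at root]
3. n0.cnt = "nr"  [given at root]
4. n1.pre = "nru"  [S.cnt ++ "u"]
5. n2.wid = 5  [terminal]
6. n3.ok = 23  [g.wid + 18]
7. n3.mk = "rk"  ["rk"]
8. n3.hot = "ynru"  ["y" ++ E.pre]
9. n4.depth = -6  [-6]
10. n4.val = 3  [C₀.ok * 2 - 43]
11. n4.cnt = "ynrurk"  [C₀.hot ++ C₀.mk]
12. n5.ok = -4  [len(S₀.cnt) - 10]
13. n5.mk = "ynrurkv"  [S₀.cnt ++ "v"]
14. n5.hot = "ynrurkz"  [S₀.cnt ++ "z"]
15. n6.off = 8  [terminal]
16. n5.wid = -3  [C.ok + 1]
17. n7.depth = 22  [S₀.depth + C.wid + 31]
18. n7.val = 13  [len(S₀.cnt) + 7]
19. n7.cnt = "ynrurkr"  [S₀.cnt ++ "r"]
20. n8.wid = -2  [terminal]
21. n7.hot = 24  [S.depth + 2]
22. n4.hot = 24  [C.wid * 2 + 30]
23. n9.ok = -4  [S.hot - 28]
24. n9.mk = "kynru"  ["k" ++ C₀.hot]
25. n9.hot = "qrk"  ["q" ++ C₀.mk]
26. n10.ok = false  [terminal]
27. n11.sig = 24  [24]
28. n12.val = "mx"  [terminal]
29. n11.idx = 9  [9]
30. n9.wid = 0  [(if a.ok then C.ok else D.idx) - 9]
31. n3.wid = 15  [C₁.wid + 15]
32. n13.val = 8  [terminal]
33. n1.sig = 3  [d.val - 5]
34. n14.sig = 19  [E.sig + 16]
35. n15.ok = -2  [D.sig - 21]
36. n15.mk = "wz"  ["wz"]
37. n15.hot = "nm"  ["nm"]
38. n16.pre = "qnm"  ["q" ++ C.hot]
39. n17.sig = 23  [23]
40. n18.wid = 26  [terminal]
41. n17.idx = 15  [g.wid * -2 + 67]
42. n16.sig = 8  [D.idx * -1 + 23]
43. n15.wid = -9  [len(C.hot) - 11]
44. n19.val = "xx"  [terminal]
45. n20.ok = 1  [C₀.wid + D.sig - 9]
46. n20.mk = "xxz"  [f.val ++ "z"]
47. n20.hot = "zv"  ["zv"]
48. n21.val = 6  [terminal]
49. n20.wid = 28  [28]
50. n14.idx = -5  [D.sig * -2 + 33]
51. n0.hot = 22  [D.idx + S.val - 1]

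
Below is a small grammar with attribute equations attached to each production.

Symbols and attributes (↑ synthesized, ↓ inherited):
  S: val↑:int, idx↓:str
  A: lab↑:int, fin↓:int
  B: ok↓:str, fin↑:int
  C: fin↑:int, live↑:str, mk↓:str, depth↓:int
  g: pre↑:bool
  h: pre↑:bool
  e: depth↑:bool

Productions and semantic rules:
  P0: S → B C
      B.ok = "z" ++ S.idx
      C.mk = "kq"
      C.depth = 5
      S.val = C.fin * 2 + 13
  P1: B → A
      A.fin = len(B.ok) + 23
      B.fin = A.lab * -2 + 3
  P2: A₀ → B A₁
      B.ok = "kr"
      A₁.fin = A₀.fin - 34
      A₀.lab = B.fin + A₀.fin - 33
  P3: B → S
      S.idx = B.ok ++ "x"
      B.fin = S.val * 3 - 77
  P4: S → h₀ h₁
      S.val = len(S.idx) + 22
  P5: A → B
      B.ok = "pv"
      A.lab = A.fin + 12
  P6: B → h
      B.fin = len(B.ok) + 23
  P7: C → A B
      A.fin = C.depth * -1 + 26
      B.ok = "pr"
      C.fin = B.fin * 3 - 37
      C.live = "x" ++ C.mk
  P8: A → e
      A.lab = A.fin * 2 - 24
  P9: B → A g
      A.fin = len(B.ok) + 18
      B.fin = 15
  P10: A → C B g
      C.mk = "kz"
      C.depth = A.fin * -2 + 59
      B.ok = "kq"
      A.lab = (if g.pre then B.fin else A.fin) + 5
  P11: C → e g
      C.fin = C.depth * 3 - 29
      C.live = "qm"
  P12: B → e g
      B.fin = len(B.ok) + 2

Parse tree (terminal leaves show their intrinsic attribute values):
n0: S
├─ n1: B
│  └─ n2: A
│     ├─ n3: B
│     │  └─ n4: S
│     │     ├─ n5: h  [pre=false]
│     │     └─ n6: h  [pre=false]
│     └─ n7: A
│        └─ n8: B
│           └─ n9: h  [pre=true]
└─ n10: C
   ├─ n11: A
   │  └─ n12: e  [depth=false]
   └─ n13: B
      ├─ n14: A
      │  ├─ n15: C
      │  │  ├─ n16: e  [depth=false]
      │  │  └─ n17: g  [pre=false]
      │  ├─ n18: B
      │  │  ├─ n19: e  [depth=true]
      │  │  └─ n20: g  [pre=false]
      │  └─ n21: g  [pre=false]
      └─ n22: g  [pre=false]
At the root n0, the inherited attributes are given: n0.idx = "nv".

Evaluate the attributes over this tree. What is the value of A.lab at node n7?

4

1. n0.idx = "nv"  [given at root]
2. n1.ok = "znv"  ["z" ++ S.idx]
3. n2.fin = 26  [len(B.ok) + 23]
4. n3.ok = "kr"  ["kr"]
5. n4.idx = "krx"  [B.ok ++ "x"]
6. n5.pre = false  [terminal]
7. n6.pre = false  [terminal]
8. n4.val = 25  [len(S.idx) + 22]
9. n3.fin = -2  [S.val * 3 - 77]
10. n7.fin = -8  [A₀.fin - 34]
11. n8.ok = "pv"  ["pv"]
12. n9.pre = true  [terminal]
13. n8.fin = 25  [len(B.ok) + 23]
14. n7.lab = 4  [A.fin + 12]
15. n2.lab = -9  [B.fin + A₀.fin - 33]
16. n1.fin = 21  [A.lab * -2 + 3]
17. n10.mk = "kq"  ["kq"]
18. n10.depth = 5  [5]
19. n11.fin = 21  [C.depth * -1 + 26]
20. n12.depth = false  [terminal]
21. n11.lab = 18  [A.fin * 2 - 24]
22. n13.ok = "pr"  ["pr"]
23. n14.fin = 20  [len(B.ok) + 18]
24. n15.mk = "kz"  ["kz"]
25. n15.depth = 19  [A.fin * -2 + 59]
26. n16.depth = false  [terminal]
27. n17.pre = false  [terminal]
28. n15.fin = 28  [C.depth * 3 - 29]
29. n15.live = "qm"  ["qm"]
30. n18.ok = "kq"  ["kq"]
31. n19.depth = true  [terminal]
32. n20.pre = false  [terminal]
33. n18.fin = 4  [len(B.ok) + 2]
34. n21.pre = false  [terminal]
35. n14.lab = 25  [(if g.pre then B.fin else A.fin) + 5]
36. n22.pre = false  [terminal]
37. n13.fin = 15  [15]
38. n10.fin = 8  [B.fin * 3 - 37]
39. n10.live = "xkq"  ["x" ++ C.mk]
40. n0.val = 29  [C.fin * 2 + 13]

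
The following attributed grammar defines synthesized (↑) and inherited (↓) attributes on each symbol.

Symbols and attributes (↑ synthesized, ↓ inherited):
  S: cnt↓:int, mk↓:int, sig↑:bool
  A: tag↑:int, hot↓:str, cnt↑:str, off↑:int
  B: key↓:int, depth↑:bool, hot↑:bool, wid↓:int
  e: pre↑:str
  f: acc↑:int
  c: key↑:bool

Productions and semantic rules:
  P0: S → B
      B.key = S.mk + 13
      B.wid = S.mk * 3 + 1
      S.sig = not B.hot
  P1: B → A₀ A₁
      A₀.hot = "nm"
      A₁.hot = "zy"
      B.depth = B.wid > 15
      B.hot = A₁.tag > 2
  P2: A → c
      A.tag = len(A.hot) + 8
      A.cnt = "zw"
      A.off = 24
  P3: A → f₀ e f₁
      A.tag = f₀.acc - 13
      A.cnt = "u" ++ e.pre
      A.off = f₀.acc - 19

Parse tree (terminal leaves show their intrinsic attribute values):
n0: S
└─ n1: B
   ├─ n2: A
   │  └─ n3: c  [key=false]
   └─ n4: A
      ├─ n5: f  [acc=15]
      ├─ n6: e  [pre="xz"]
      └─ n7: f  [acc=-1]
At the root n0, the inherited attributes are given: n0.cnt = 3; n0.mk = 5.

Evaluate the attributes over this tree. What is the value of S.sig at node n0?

true

1. n0.cnt = 3  [given at root]
2. n0.mk = 5  [given at root]
3. n1.key = 18  [S.mk + 13]
4. n1.wid = 16  [S.mk * 3 + 1]
5. n2.hot = "nm"  ["nm"]
6. n3.key = false  [terminal]
7. n2.tag = 10  [len(A.hot) + 8]
8. n2.cnt = "zw"  ["zw"]
9. n2.off = 24  [24]
10. n4.hot = "zy"  ["zy"]
11. n5.acc = 15  [terminal]
12. n6.pre = "xz"  [terminal]
13. n7.acc = -1  [terminal]
14. n4.tag = 2  [f₀.acc - 13]
15. n4.cnt = "uxz"  ["u" ++ e.pre]
16. n4.off = -4  [f₀.acc - 19]
17. n1.depth = true  [B.wid > 15]
18. n1.hot = false  [A₁.tag > 2]
19. n0.sig = true  [not B.hot]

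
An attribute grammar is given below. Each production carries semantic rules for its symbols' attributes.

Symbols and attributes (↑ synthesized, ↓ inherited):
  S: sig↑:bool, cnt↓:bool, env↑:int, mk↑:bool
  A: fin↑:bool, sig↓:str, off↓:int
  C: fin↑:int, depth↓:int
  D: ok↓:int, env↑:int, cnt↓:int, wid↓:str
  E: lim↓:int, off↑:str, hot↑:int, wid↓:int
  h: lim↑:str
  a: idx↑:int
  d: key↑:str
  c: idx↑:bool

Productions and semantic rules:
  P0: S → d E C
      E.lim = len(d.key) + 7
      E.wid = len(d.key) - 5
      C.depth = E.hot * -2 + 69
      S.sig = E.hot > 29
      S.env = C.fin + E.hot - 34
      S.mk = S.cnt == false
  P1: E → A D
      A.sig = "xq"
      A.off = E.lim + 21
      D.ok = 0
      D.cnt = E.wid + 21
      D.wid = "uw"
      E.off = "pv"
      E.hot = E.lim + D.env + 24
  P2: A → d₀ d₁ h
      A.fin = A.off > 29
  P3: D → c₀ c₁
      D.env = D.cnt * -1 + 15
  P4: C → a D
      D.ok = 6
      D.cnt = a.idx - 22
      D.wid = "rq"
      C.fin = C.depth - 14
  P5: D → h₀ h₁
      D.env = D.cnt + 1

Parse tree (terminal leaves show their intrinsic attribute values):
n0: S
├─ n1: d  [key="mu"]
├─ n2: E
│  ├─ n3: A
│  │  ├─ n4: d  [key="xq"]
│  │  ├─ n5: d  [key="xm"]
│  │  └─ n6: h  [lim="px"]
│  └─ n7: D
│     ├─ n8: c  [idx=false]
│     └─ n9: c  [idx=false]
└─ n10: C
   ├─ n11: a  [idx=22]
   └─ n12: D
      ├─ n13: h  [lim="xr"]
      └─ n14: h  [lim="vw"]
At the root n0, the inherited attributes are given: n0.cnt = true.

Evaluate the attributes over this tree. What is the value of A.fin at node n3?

1. n0.cnt = true  [given at root]
2. n1.key = "mu"  [terminal]
3. n2.lim = 9  [len(d.key) + 7]
4. n2.wid = -3  [len(d.key) - 5]
5. n3.sig = "xq"  ["xq"]
6. n3.off = 30  [E.lim + 21]
7. n4.key = "xq"  [terminal]
8. n5.key = "xm"  [terminal]
9. n6.lim = "px"  [terminal]
10. n3.fin = true  [A.off > 29]
11. n7.ok = 0  [0]
12. n7.cnt = 18  [E.wid + 21]
13. n7.wid = "uw"  ["uw"]
14. n8.idx = false  [terminal]
15. n9.idx = false  [terminal]
16. n7.env = -3  [D.cnt * -1 + 15]
17. n2.off = "pv"  ["pv"]
18. n2.hot = 30  [E.lim + D.env + 24]
19. n10.depth = 9  [E.hot * -2 + 69]
20. n11.idx = 22  [terminal]
21. n12.ok = 6  [6]
22. n12.cnt = 0  [a.idx - 22]
23. n12.wid = "rq"  ["rq"]
24. n13.lim = "xr"  [terminal]
25. n14.lim = "vw"  [terminal]
26. n12.env = 1  [D.cnt + 1]
27. n10.fin = -5  [C.depth - 14]
28. n0.sig = true  [E.hot > 29]
29. n0.env = -9  [C.fin + E.hot - 34]
30. n0.mk = false  [S.cnt == false]

true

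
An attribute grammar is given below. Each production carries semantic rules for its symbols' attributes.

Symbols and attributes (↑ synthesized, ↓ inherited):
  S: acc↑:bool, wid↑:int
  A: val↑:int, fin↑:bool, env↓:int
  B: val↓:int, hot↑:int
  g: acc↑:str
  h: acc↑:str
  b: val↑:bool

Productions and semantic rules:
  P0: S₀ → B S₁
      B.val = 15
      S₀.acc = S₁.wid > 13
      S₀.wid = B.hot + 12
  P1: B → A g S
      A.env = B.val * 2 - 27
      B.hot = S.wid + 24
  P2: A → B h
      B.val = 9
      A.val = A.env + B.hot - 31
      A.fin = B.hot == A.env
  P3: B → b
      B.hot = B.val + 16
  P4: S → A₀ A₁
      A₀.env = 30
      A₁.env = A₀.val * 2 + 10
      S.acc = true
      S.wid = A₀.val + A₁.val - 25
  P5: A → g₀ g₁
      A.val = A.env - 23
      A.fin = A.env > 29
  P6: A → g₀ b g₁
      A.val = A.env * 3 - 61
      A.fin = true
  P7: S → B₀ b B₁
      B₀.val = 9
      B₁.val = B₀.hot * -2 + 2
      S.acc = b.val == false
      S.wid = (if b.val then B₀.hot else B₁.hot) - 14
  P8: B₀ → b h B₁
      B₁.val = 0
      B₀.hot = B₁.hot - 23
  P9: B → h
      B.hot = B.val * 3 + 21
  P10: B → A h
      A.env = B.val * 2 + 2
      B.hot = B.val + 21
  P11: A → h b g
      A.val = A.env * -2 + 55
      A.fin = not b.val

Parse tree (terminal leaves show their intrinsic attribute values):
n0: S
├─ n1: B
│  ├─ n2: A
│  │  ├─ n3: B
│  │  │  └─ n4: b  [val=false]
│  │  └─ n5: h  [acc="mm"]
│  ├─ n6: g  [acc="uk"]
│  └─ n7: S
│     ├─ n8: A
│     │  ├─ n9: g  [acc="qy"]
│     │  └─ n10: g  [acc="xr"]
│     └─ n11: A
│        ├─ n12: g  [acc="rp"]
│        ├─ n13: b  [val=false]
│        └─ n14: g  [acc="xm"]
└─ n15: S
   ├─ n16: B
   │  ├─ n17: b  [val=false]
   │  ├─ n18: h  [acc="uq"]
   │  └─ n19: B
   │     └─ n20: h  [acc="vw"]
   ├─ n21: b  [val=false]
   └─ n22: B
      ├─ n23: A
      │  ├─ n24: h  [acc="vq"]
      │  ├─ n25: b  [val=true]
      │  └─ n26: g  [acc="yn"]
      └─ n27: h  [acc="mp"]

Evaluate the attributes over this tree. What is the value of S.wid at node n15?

13

1. n1.val = 15  [15]
2. n2.env = 3  [B.val * 2 - 27]
3. n3.val = 9  [9]
4. n4.val = false  [terminal]
5. n3.hot = 25  [B.val + 16]
6. n5.acc = "mm"  [terminal]
7. n2.val = -3  [A.env + B.hot - 31]
8. n2.fin = false  [B.hot == A.env]
9. n6.acc = "uk"  [terminal]
10. n8.env = 30  [30]
11. n9.acc = "qy"  [terminal]
12. n10.acc = "xr"  [terminal]
13. n8.val = 7  [A.env - 23]
14. n8.fin = true  [A.env > 29]
15. n11.env = 24  [A₀.val * 2 + 10]
16. n12.acc = "rp"  [terminal]
17. n13.val = false  [terminal]
18. n14.acc = "xm"  [terminal]
19. n11.val = 11  [A.env * 3 - 61]
20. n11.fin = true  [true]
21. n7.acc = true  [true]
22. n7.wid = -7  [A₀.val + A₁.val - 25]
23. n1.hot = 17  [S.wid + 24]
24. n16.val = 9  [9]
25. n17.val = false  [terminal]
26. n18.acc = "uq"  [terminal]
27. n19.val = 0  [0]
28. n20.acc = "vw"  [terminal]
29. n19.hot = 21  [B.val * 3 + 21]
30. n16.hot = -2  [B₁.hot - 23]
31. n21.val = false  [terminal]
32. n22.val = 6  [B₀.hot * -2 + 2]
33. n23.env = 14  [B.val * 2 + 2]
34. n24.acc = "vq"  [terminal]
35. n25.val = true  [terminal]
36. n26.acc = "yn"  [terminal]
37. n23.val = 27  [A.env * -2 + 55]
38. n23.fin = false  [not b.val]
39. n27.acc = "mp"  [terminal]
40. n22.hot = 27  [B.val + 21]
41. n15.acc = true  [b.val == false]
42. n15.wid = 13  [(if b.val then B₀.hot else B₁.hot) - 14]
43. n0.acc = false  [S₁.wid > 13]
44. n0.wid = 29  [B.hot + 12]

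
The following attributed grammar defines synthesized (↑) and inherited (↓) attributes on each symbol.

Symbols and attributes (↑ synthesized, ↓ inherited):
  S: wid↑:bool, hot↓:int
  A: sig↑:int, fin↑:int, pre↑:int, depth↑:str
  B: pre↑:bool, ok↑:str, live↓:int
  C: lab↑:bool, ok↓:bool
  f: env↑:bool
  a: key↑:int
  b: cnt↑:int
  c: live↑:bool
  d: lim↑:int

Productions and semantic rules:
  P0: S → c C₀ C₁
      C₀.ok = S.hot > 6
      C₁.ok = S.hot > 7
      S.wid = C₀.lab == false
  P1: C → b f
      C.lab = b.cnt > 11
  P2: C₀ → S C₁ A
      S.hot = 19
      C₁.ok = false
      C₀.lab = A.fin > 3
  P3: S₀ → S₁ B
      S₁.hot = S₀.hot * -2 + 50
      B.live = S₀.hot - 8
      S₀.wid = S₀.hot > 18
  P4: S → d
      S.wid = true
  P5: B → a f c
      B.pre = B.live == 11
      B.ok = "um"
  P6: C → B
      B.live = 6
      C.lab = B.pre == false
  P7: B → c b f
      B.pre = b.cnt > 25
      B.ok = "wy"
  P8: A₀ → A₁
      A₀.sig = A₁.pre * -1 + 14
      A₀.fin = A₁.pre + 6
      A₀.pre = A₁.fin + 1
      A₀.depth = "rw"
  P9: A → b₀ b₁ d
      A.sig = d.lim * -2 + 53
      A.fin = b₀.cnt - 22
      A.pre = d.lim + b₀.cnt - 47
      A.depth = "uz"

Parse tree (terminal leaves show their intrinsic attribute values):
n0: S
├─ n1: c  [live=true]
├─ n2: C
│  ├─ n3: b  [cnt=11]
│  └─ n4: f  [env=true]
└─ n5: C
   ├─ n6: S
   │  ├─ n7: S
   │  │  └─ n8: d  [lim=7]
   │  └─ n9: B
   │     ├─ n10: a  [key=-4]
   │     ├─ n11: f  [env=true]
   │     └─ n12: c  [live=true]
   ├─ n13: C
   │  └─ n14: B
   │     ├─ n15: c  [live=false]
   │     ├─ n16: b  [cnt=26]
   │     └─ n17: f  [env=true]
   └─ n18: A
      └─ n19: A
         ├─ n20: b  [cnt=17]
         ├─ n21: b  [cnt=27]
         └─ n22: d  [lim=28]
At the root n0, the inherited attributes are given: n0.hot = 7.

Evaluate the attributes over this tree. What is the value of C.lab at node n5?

true

1. n0.hot = 7  [given at root]
2. n1.live = true  [terminal]
3. n2.ok = true  [S.hot > 6]
4. n3.cnt = 11  [terminal]
5. n4.env = true  [terminal]
6. n2.lab = false  [b.cnt > 11]
7. n5.ok = false  [S.hot > 7]
8. n6.hot = 19  [19]
9. n7.hot = 12  [S₀.hot * -2 + 50]
10. n8.lim = 7  [terminal]
11. n7.wid = true  [true]
12. n9.live = 11  [S₀.hot - 8]
13. n10.key = -4  [terminal]
14. n11.env = true  [terminal]
15. n12.live = true  [terminal]
16. n9.pre = true  [B.live == 11]
17. n9.ok = "um"  ["um"]
18. n6.wid = true  [S₀.hot > 18]
19. n13.ok = false  [false]
20. n14.live = 6  [6]
21. n15.live = false  [terminal]
22. n16.cnt = 26  [terminal]
23. n17.env = true  [terminal]
24. n14.pre = true  [b.cnt > 25]
25. n14.ok = "wy"  ["wy"]
26. n13.lab = false  [B.pre == false]
27. n20.cnt = 17  [terminal]
28. n21.cnt = 27  [terminal]
29. n22.lim = 28  [terminal]
30. n19.sig = -3  [d.lim * -2 + 53]
31. n19.fin = -5  [b₀.cnt - 22]
32. n19.pre = -2  [d.lim + b₀.cnt - 47]
33. n19.depth = "uz"  ["uz"]
34. n18.sig = 16  [A₁.pre * -1 + 14]
35. n18.fin = 4  [A₁.pre + 6]
36. n18.pre = -4  [A₁.fin + 1]
37. n18.depth = "rw"  ["rw"]
38. n5.lab = true  [A.fin > 3]
39. n0.wid = true  [C₀.lab == false]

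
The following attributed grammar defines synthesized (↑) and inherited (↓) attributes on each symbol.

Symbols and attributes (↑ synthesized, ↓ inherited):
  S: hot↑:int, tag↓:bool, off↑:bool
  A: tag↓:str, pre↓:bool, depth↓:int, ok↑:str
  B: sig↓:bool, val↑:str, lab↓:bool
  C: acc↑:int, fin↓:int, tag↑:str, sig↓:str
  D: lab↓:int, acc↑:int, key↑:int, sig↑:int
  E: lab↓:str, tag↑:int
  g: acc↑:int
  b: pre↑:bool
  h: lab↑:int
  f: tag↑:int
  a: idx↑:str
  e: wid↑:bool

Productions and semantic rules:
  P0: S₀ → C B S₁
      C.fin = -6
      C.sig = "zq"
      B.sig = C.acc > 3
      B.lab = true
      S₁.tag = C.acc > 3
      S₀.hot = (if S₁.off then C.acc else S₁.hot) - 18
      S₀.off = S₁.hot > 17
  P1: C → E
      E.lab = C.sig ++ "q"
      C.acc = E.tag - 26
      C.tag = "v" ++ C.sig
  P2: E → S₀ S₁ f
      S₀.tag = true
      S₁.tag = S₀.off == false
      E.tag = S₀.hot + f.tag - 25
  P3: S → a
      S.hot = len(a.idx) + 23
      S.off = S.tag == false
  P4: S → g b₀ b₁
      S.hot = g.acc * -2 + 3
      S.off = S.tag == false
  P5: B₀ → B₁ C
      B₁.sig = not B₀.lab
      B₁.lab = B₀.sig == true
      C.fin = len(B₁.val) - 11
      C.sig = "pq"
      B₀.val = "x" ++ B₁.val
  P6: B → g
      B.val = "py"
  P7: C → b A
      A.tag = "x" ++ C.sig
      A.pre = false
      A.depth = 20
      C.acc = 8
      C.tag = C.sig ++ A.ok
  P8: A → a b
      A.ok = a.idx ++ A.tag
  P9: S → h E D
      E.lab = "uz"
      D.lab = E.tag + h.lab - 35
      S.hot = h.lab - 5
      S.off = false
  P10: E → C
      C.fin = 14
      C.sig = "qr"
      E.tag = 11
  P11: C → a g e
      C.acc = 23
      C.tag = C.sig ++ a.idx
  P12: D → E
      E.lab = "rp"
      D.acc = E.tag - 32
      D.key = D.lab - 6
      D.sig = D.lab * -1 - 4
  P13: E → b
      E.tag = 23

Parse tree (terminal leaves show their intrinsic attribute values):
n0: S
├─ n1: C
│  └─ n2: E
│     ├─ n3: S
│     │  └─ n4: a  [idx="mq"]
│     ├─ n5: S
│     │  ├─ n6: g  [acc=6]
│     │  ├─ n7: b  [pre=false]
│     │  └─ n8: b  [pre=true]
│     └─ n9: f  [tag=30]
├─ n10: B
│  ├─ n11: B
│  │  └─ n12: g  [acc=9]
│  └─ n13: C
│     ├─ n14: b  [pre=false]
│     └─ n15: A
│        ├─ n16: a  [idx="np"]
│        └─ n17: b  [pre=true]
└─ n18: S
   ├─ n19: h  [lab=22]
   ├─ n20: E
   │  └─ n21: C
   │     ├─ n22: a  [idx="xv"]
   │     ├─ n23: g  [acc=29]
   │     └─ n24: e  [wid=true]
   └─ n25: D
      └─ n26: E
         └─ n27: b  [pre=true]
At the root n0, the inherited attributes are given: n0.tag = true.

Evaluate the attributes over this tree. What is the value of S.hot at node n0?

1. n0.tag = true  [given at root]
2. n1.fin = -6  [-6]
3. n1.sig = "zq"  ["zq"]
4. n2.lab = "zqq"  [C.sig ++ "q"]
5. n3.tag = true  [true]
6. n4.idx = "mq"  [terminal]
7. n3.hot = 25  [len(a.idx) + 23]
8. n3.off = false  [S.tag == false]
9. n5.tag = true  [S₀.off == false]
10. n6.acc = 6  [terminal]
11. n7.pre = false  [terminal]
12. n8.pre = true  [terminal]
13. n5.hot = -9  [g.acc * -2 + 3]
14. n5.off = false  [S.tag == false]
15. n9.tag = 30  [terminal]
16. n2.tag = 30  [S₀.hot + f.tag - 25]
17. n1.acc = 4  [E.tag - 26]
18. n1.tag = "vzq"  ["v" ++ C.sig]
19. n10.sig = true  [C.acc > 3]
20. n10.lab = true  [true]
21. n11.sig = false  [not B₀.lab]
22. n11.lab = true  [B₀.sig == true]
23. n12.acc = 9  [terminal]
24. n11.val = "py"  ["py"]
25. n13.fin = -9  [len(B₁.val) - 11]
26. n13.sig = "pq"  ["pq"]
27. n14.pre = false  [terminal]
28. n15.tag = "xpq"  ["x" ++ C.sig]
29. n15.pre = false  [false]
30. n15.depth = 20  [20]
31. n16.idx = "np"  [terminal]
32. n17.pre = true  [terminal]
33. n15.ok = "npxpq"  [a.idx ++ A.tag]
34. n13.acc = 8  [8]
35. n13.tag = "pqnpxpq"  [C.sig ++ A.ok]
36. n10.val = "xpy"  ["x" ++ B₁.val]
37. n18.tag = true  [C.acc > 3]
38. n19.lab = 22  [terminal]
39. n20.lab = "uz"  ["uz"]
40. n21.fin = 14  [14]
41. n21.sig = "qr"  ["qr"]
42. n22.idx = "xv"  [terminal]
43. n23.acc = 29  [terminal]
44. n24.wid = true  [terminal]
45. n21.acc = 23  [23]
46. n21.tag = "qrxv"  [C.sig ++ a.idx]
47. n20.tag = 11  [11]
48. n25.lab = -2  [E.tag + h.lab - 35]
49. n26.lab = "rp"  ["rp"]
50. n27.pre = true  [terminal]
51. n26.tag = 23  [23]
52. n25.acc = -9  [E.tag - 32]
53. n25.key = -8  [D.lab - 6]
54. n25.sig = -2  [D.lab * -1 - 4]
55. n18.hot = 17  [h.lab - 5]
56. n18.off = false  [false]
57. n0.hot = -1  [(if S₁.off then C.acc else S₁.hot) - 18]
58. n0.off = false  [S₁.hot > 17]

-1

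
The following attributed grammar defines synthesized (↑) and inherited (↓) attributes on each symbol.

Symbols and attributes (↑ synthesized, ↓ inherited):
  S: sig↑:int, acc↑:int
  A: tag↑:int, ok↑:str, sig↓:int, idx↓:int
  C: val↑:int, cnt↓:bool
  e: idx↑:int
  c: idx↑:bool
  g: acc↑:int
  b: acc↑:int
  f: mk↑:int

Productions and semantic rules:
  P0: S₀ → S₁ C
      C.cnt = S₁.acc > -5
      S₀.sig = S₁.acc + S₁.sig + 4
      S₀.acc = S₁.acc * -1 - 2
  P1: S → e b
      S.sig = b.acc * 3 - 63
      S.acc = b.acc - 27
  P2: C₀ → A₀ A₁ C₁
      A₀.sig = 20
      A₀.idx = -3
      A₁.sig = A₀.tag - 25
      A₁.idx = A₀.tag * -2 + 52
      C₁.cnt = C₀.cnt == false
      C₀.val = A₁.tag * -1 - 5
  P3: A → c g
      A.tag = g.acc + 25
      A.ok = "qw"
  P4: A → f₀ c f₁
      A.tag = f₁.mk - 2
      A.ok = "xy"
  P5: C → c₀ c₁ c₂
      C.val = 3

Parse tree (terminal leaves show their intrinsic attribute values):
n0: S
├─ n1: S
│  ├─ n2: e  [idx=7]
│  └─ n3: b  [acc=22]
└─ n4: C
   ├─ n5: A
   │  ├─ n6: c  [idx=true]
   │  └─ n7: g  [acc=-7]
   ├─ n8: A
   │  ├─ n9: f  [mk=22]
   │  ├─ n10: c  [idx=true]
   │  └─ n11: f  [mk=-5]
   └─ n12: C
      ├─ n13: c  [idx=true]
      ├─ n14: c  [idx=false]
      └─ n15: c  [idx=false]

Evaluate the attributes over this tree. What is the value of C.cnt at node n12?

true

1. n2.idx = 7  [terminal]
2. n3.acc = 22  [terminal]
3. n1.sig = 3  [b.acc * 3 - 63]
4. n1.acc = -5  [b.acc - 27]
5. n4.cnt = false  [S₁.acc > -5]
6. n5.sig = 20  [20]
7. n5.idx = -3  [-3]
8. n6.idx = true  [terminal]
9. n7.acc = -7  [terminal]
10. n5.tag = 18  [g.acc + 25]
11. n5.ok = "qw"  ["qw"]
12. n8.sig = -7  [A₀.tag - 25]
13. n8.idx = 16  [A₀.tag * -2 + 52]
14. n9.mk = 22  [terminal]
15. n10.idx = true  [terminal]
16. n11.mk = -5  [terminal]
17. n8.tag = -7  [f₁.mk - 2]
18. n8.ok = "xy"  ["xy"]
19. n12.cnt = true  [C₀.cnt == false]
20. n13.idx = true  [terminal]
21. n14.idx = false  [terminal]
22. n15.idx = false  [terminal]
23. n12.val = 3  [3]
24. n4.val = 2  [A₁.tag * -1 - 5]
25. n0.sig = 2  [S₁.acc + S₁.sig + 4]
26. n0.acc = 3  [S₁.acc * -1 - 2]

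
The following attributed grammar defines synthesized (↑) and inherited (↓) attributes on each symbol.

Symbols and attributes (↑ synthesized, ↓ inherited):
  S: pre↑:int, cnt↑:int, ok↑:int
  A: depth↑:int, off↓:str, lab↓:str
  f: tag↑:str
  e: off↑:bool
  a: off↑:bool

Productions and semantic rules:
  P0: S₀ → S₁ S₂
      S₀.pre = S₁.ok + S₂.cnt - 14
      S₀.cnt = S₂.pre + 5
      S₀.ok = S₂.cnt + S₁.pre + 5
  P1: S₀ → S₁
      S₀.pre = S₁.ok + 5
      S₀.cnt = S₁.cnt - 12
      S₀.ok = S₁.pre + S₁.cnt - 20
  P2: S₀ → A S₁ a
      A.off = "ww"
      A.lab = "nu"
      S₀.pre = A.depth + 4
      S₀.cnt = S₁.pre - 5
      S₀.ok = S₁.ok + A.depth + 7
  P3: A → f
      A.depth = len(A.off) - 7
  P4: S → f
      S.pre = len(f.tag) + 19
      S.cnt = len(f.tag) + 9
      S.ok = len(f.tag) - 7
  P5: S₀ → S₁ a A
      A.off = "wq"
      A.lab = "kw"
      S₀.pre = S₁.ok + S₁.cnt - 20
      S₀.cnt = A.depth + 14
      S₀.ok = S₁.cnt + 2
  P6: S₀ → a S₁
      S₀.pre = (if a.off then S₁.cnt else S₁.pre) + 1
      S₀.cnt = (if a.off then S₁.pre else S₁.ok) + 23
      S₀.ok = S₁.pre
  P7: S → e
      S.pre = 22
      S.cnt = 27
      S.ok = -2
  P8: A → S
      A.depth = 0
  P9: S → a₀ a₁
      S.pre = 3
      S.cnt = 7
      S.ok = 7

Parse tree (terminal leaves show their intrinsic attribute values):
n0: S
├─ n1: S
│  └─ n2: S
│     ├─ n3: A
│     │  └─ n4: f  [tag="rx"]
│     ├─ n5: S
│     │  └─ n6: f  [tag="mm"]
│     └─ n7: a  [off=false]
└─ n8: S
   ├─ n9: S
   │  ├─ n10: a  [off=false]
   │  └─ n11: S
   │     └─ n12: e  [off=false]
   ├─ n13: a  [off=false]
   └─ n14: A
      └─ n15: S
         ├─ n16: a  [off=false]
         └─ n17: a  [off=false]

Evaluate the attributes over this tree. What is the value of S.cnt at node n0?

1. n3.off = "ww"  ["ww"]
2. n3.lab = "nu"  ["nu"]
3. n4.tag = "rx"  [terminal]
4. n3.depth = -5  [len(A.off) - 7]
5. n6.tag = "mm"  [terminal]
6. n5.pre = 21  [len(f.tag) + 19]
7. n5.cnt = 11  [len(f.tag) + 9]
8. n5.ok = -5  [len(f.tag) - 7]
9. n7.off = false  [terminal]
10. n2.pre = -1  [A.depth + 4]
11. n2.cnt = 16  [S₁.pre - 5]
12. n2.ok = -3  [S₁.ok + A.depth + 7]
13. n1.pre = 2  [S₁.ok + 5]
14. n1.cnt = 4  [S₁.cnt - 12]
15. n1.ok = -5  [S₁.pre + S₁.cnt - 20]
16. n10.off = false  [terminal]
17. n12.off = false  [terminal]
18. n11.pre = 22  [22]
19. n11.cnt = 27  [27]
20. n11.ok = -2  [-2]
21. n9.pre = 23  [(if a.off then S₁.cnt else S₁.pre) + 1]
22. n9.cnt = 21  [(if a.off then S₁.pre else S₁.ok) + 23]
23. n9.ok = 22  [S₁.pre]
24. n13.off = false  [terminal]
25. n14.off = "wq"  ["wq"]
26. n14.lab = "kw"  ["kw"]
27. n16.off = false  [terminal]
28. n17.off = false  [terminal]
29. n15.pre = 3  [3]
30. n15.cnt = 7  [7]
31. n15.ok = 7  [7]
32. n14.depth = 0  [0]
33. n8.pre = 23  [S₁.ok + S₁.cnt - 20]
34. n8.cnt = 14  [A.depth + 14]
35. n8.ok = 23  [S₁.cnt + 2]
36. n0.pre = -5  [S₁.ok + S₂.cnt - 14]
37. n0.cnt = 28  [S₂.pre + 5]
38. n0.ok = 21  [S₂.cnt + S₁.pre + 5]

28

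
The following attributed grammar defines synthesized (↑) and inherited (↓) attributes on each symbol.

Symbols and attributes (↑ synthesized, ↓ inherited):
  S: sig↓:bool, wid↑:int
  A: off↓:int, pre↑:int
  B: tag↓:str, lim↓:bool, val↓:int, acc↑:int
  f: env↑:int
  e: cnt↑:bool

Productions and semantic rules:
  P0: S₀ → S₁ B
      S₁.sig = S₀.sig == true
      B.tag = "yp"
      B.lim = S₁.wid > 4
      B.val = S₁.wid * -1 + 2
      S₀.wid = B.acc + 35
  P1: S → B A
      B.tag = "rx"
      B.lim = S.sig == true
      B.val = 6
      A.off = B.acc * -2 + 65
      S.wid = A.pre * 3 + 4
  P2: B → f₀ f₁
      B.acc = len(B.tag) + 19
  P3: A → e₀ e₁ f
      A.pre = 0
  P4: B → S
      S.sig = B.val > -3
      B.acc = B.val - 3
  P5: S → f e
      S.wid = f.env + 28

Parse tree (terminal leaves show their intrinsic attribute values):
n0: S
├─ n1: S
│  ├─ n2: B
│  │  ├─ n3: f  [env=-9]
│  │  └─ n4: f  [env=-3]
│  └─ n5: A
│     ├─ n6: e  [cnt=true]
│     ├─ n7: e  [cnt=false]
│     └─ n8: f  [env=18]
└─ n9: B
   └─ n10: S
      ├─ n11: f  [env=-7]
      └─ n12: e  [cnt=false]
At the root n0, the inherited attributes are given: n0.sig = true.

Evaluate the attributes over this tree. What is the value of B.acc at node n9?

1. n0.sig = true  [given at root]
2. n1.sig = true  [S₀.sig == true]
3. n2.tag = "rx"  ["rx"]
4. n2.lim = true  [S.sig == true]
5. n2.val = 6  [6]
6. n3.env = -9  [terminal]
7. n4.env = -3  [terminal]
8. n2.acc = 21  [len(B.tag) + 19]
9. n5.off = 23  [B.acc * -2 + 65]
10. n6.cnt = true  [terminal]
11. n7.cnt = false  [terminal]
12. n8.env = 18  [terminal]
13. n5.pre = 0  [0]
14. n1.wid = 4  [A.pre * 3 + 4]
15. n9.tag = "yp"  ["yp"]
16. n9.lim = false  [S₁.wid > 4]
17. n9.val = -2  [S₁.wid * -1 + 2]
18. n10.sig = true  [B.val > -3]
19. n11.env = -7  [terminal]
20. n12.cnt = false  [terminal]
21. n10.wid = 21  [f.env + 28]
22. n9.acc = -5  [B.val - 3]
23. n0.wid = 30  [B.acc + 35]

-5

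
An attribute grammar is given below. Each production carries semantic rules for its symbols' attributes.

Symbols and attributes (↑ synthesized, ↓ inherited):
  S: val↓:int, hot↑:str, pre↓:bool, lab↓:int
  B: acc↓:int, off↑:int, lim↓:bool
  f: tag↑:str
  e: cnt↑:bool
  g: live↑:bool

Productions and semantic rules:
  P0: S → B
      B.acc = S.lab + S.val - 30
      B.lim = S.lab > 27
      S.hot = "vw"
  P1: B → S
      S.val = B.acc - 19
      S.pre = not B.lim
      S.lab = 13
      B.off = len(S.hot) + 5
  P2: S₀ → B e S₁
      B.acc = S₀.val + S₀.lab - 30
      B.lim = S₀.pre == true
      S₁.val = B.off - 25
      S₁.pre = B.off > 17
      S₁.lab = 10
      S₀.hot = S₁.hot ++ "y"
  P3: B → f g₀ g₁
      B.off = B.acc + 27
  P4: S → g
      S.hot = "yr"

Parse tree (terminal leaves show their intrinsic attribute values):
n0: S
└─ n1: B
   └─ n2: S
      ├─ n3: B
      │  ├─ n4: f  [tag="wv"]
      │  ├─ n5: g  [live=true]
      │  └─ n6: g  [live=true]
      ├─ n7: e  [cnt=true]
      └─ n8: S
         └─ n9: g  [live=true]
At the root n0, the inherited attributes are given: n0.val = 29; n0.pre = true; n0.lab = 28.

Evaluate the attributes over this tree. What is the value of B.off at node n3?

1. n0.val = 29  [given at root]
2. n0.pre = true  [given at root]
3. n0.lab = 28  [given at root]
4. n1.acc = 27  [S.lab + S.val - 30]
5. n1.lim = true  [S.lab > 27]
6. n2.val = 8  [B.acc - 19]
7. n2.pre = false  [not B.lim]
8. n2.lab = 13  [13]
9. n3.acc = -9  [S₀.val + S₀.lab - 30]
10. n3.lim = false  [S₀.pre == true]
11. n4.tag = "wv"  [terminal]
12. n5.live = true  [terminal]
13. n6.live = true  [terminal]
14. n3.off = 18  [B.acc + 27]
15. n7.cnt = true  [terminal]
16. n8.val = -7  [B.off - 25]
17. n8.pre = true  [B.off > 17]
18. n8.lab = 10  [10]
19. n9.live = true  [terminal]
20. n8.hot = "yr"  ["yr"]
21. n2.hot = "yry"  [S₁.hot ++ "y"]
22. n1.off = 8  [len(S.hot) + 5]
23. n0.hot = "vw"  ["vw"]

18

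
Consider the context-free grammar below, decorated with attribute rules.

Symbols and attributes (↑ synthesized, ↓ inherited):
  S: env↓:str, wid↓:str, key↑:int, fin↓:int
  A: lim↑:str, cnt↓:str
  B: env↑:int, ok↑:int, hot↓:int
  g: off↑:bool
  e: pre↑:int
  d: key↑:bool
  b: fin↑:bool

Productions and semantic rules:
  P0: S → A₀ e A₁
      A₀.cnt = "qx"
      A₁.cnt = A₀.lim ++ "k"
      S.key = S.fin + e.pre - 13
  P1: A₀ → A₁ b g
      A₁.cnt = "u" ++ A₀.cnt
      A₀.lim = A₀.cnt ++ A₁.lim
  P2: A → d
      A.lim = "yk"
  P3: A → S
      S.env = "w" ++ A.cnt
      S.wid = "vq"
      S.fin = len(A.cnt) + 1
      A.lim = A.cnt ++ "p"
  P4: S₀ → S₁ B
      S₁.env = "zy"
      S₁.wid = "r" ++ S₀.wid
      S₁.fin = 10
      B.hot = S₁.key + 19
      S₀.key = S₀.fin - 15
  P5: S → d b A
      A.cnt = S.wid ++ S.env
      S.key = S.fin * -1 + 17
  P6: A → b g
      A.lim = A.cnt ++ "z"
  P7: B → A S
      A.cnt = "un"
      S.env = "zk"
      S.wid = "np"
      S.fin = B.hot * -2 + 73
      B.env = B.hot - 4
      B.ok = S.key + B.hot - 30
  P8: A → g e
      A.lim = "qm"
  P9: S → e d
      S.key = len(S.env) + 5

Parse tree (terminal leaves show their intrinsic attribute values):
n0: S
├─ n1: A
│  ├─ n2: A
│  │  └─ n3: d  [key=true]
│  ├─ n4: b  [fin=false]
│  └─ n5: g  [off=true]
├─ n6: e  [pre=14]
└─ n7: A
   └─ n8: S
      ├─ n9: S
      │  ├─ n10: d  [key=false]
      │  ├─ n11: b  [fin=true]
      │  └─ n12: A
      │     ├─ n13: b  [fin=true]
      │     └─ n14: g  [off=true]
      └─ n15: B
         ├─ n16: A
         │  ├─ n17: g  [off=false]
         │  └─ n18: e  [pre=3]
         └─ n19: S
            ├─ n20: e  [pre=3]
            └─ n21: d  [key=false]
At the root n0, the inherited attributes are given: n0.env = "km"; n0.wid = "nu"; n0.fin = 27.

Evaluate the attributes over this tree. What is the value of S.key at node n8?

-9

1. n0.env = "km"  [given at root]
2. n0.wid = "nu"  [given at root]
3. n0.fin = 27  [given at root]
4. n1.cnt = "qx"  ["qx"]
5. n2.cnt = "uqx"  ["u" ++ A₀.cnt]
6. n3.key = true  [terminal]
7. n2.lim = "yk"  ["yk"]
8. n4.fin = false  [terminal]
9. n5.off = true  [terminal]
10. n1.lim = "qxyk"  [A₀.cnt ++ A₁.lim]
11. n6.pre = 14  [terminal]
12. n7.cnt = "qxykk"  [A₀.lim ++ "k"]
13. n8.env = "wqxykk"  ["w" ++ A.cnt]
14. n8.wid = "vq"  ["vq"]
15. n8.fin = 6  [len(A.cnt) + 1]
16. n9.env = "zy"  ["zy"]
17. n9.wid = "rvq"  ["r" ++ S₀.wid]
18. n9.fin = 10  [10]
19. n10.key = false  [terminal]
20. n11.fin = true  [terminal]
21. n12.cnt = "rvqzy"  [S.wid ++ S.env]
22. n13.fin = true  [terminal]
23. n14.off = true  [terminal]
24. n12.lim = "rvqzyz"  [A.cnt ++ "z"]
25. n9.key = 7  [S.fin * -1 + 17]
26. n15.hot = 26  [S₁.key + 19]
27. n16.cnt = "un"  ["un"]
28. n17.off = false  [terminal]
29. n18.pre = 3  [terminal]
30. n16.lim = "qm"  ["qm"]
31. n19.env = "zk"  ["zk"]
32. n19.wid = "np"  ["np"]
33. n19.fin = 21  [B.hot * -2 + 73]
34. n20.pre = 3  [terminal]
35. n21.key = false  [terminal]
36. n19.key = 7  [len(S.env) + 5]
37. n15.env = 22  [B.hot - 4]
38. n15.ok = 3  [S.key + B.hot - 30]
39. n8.key = -9  [S₀.fin - 15]
40. n7.lim = "qxykkp"  [A.cnt ++ "p"]
41. n0.key = 28  [S.fin + e.pre - 13]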